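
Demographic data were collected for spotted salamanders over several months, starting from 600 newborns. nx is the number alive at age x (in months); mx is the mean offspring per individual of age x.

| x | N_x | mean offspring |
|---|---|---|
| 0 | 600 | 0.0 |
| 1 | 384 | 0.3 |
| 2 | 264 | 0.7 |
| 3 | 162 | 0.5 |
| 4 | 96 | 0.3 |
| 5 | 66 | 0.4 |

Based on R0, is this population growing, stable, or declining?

lx = nx/n0 = nx/600: 1, 0.64, 0.44, 0.27, 0.16, 0.11
R0 = Σ lx·mx = 0 + 0.192 + 0.308 + 0.135 + 0.048 + 0.044 = 0.727
R0 < 1, so the population is declining.

declining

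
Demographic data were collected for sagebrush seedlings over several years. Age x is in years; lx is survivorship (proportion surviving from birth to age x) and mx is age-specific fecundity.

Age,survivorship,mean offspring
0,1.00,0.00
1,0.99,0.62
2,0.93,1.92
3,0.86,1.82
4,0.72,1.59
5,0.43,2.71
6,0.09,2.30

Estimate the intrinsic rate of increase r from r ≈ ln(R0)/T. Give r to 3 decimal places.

R0 = Σ lx·mx = 0 + 0.6138 + 1.7856 + 1.5652 + 1.1448 + 1.1653 + 0.207 = 6.4817
Σ x·lx·mx = 20.5283; T = 20.5283/6.4817 = 3.16712…
r ≈ ln(R0)/T = ln(6.4817)/3.16712… = 0.59012… → 0.590

0.590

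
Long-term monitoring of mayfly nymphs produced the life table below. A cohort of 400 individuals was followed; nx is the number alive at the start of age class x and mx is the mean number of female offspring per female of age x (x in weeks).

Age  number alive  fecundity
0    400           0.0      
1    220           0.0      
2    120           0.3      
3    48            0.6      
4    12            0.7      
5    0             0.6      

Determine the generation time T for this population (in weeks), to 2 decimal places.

2.62

lx = nx/n0 = nx/400: 1, 0.55, 0.3, 0.12, 0.03, 0
lx·mx: 0, 0, 0.09, 0.072, 0.021, 0 → R0 = 0.183
x·lx·mx: 0, 0, 0.18, 0.216, 0.084, 0 → Σ = 0.48
T = 0.48 / 0.183 = 2.622951… → 2.62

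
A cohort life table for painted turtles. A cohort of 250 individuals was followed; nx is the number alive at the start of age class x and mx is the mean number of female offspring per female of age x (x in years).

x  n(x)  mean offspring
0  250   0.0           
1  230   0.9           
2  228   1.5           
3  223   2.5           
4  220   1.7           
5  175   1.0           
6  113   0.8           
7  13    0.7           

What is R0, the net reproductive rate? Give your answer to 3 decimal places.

lx = nx/n0 = nx/250: 1, 0.92, 0.912, 0.892, 0.88, 0.7, 0.452, 0.052
lx·mx by age: 0, 0.828, 1.368, 2.23, 1.496, 0.7, 0.3616, 0.0364
R0 = Σ lx·mx = 7.02 → 7.020

7.020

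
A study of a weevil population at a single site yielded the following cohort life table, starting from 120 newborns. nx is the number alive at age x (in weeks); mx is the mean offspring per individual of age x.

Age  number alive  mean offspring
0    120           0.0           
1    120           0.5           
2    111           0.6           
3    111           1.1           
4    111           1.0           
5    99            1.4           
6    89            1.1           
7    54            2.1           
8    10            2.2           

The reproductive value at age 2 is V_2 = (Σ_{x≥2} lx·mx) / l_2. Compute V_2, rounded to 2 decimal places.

lx = nx/n0 = nx/120: 1, 1, 0.925, 0.925, 0.925, 0.825, 0.74167…, 0.45, 0.08333…
lx·mx for x ≥ 2: 0.555, 1.0175, 0.925, 1.155, 0.815833…, 0.945, 0.183333… → sum = 5.596667…
V_2 = 5.596667… / l_2 = 5.596667… / 0.925 = 6.05045… → 6.05

6.05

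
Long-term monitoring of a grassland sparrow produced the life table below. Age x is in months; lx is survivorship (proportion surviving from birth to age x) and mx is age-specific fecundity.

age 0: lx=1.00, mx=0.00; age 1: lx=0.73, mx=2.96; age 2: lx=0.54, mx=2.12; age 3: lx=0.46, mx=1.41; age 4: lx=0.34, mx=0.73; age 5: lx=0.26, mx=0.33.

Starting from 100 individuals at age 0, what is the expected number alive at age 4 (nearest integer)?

Expected survivors = N0 · l_4 = 100 × 0.34 = 34 → 34

34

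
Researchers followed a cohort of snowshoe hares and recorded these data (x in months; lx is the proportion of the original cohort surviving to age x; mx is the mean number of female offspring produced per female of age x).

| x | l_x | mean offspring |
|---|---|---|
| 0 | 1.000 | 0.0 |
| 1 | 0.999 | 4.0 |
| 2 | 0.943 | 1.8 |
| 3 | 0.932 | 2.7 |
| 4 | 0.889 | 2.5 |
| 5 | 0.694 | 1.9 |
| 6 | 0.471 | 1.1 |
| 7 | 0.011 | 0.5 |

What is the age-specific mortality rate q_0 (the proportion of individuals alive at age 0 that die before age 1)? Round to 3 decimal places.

0.001

q_0 = (l_0 − l_1) / l_0 = (1 − 0.999) / 1
     = 0.001 / 1 = 0.001 → 0.001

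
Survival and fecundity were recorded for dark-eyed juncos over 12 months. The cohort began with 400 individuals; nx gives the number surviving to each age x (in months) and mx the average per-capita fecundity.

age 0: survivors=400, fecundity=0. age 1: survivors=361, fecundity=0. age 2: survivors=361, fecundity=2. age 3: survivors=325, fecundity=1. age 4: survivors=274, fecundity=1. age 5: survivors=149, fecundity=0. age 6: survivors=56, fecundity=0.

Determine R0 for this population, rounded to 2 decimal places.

lx = nx/n0 = nx/400: 1, 0.9025, 0.9025, 0.8125, 0.685, 0.3725, 0.14
lx·mx by age: 0, 0, 1.805, 0.8125, 0.685, 0, 0
R0 = Σ lx·mx = 3.3025 → 3.30

3.30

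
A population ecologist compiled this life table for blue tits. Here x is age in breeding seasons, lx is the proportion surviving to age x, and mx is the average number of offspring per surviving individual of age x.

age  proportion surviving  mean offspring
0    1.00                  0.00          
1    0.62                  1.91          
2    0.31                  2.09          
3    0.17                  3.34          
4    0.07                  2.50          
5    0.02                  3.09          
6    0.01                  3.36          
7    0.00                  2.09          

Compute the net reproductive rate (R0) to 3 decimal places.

lx·mx by age: 0, 1.1842, 0.6479, 0.5678, 0.175, 0.0618, 0.0336, 0
R0 = Σ lx·mx = 2.6703 → 2.670

2.670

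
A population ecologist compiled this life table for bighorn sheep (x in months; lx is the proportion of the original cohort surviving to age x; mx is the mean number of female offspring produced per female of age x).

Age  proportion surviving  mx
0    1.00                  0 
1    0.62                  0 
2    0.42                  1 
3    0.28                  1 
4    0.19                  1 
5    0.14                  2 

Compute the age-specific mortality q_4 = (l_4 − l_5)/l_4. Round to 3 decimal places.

0.263

q_4 = (l_4 − l_5) / l_4 = (0.19 − 0.14) / 0.19
     = 0.05 / 0.19 = 0.263158… → 0.263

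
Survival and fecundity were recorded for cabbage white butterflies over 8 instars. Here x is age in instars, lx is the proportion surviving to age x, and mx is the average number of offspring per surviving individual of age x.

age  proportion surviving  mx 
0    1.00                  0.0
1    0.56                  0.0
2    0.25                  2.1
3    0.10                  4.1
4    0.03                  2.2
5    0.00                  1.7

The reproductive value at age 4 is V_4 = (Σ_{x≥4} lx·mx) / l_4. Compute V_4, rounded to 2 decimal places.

2.20

lx·mx for x ≥ 4: 0.066, 0 → sum = 0.066
V_4 = 0.066 / l_4 = 0.066 / 0.03 = 2.2 → 2.20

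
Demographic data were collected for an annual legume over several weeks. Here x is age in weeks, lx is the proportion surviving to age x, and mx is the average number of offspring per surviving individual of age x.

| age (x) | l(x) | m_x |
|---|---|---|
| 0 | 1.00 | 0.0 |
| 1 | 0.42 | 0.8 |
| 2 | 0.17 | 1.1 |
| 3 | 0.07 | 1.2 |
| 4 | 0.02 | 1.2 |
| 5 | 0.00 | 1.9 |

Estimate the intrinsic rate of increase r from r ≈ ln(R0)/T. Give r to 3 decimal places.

R0 = Σ lx·mx = 0 + 0.336 + 0.187 + 0.084 + 0.024 + 0 = 0.631
Σ x·lx·mx = 1.058; T = 1.058/0.631 = 1.6767…
r ≈ ln(R0)/T = ln(0.631)/1.6767… = -0.27462… → -0.275

-0.275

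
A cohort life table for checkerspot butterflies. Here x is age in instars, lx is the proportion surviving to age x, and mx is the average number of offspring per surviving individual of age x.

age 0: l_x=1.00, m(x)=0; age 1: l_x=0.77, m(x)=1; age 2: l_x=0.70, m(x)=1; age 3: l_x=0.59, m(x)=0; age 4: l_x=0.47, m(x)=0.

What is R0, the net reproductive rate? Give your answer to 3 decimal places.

lx·mx by age: 0, 0.77, 0.7, 0, 0
R0 = Σ lx·mx = 1.47 → 1.470

1.470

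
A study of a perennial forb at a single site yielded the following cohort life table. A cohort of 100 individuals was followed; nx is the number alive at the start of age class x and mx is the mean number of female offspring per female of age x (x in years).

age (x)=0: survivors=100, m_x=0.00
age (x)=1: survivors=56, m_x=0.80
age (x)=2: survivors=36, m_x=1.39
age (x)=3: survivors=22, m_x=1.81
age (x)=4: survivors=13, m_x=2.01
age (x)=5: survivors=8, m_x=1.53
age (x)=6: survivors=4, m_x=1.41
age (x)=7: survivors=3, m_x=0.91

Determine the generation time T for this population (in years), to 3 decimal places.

2.663

lx = nx/n0 = nx/100: 1, 0.56, 0.36, 0.22, 0.13, 0.08, 0.04, 0.03
lx·mx: 0, 0.448, 0.5004, 0.3982, 0.2613, 0.1224, 0.0564, 0.0273 → R0 = 1.814
x·lx·mx: 0, 0.448, 1.0008, 1.1946, 1.0452, 0.612, 0.3384, 0.1911 → Σ = 4.8301
T = 4.8301 / 1.814 = 2.662679… → 2.663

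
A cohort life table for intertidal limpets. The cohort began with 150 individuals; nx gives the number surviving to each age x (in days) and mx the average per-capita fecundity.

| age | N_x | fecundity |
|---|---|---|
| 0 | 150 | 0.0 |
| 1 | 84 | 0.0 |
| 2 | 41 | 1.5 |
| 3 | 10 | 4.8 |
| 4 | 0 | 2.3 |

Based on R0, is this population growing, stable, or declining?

declining

lx = nx/n0 = nx/150: 1, 0.56, 0.27333…, 0.06667…, 0
R0 = Σ lx·mx = 0 + 0 + 0.41… + 0.32… + 0 = 0.73…
R0 < 1, so the population is declining.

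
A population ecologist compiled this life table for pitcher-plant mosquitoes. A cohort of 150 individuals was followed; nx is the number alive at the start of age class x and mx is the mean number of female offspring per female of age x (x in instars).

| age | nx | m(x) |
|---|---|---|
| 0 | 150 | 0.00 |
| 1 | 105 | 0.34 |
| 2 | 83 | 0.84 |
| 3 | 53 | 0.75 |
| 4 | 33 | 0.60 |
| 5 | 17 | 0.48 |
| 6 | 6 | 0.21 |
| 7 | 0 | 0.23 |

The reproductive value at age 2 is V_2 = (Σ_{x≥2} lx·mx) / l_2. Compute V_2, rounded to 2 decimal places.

1.67

lx = nx/n0 = nx/150: 1, 0.7, 0.55333…, 0.35333…, 0.22, 0.11333…, 0.04, 0
lx·mx for x ≥ 2: 0.4648…, 0.265…, 0.132, 0.0544…, 0.0084, 0 → sum = 0.9246…
V_2 = 0.9246… / l_2 = 0.9246… / 0.553333… = 1.670964… → 1.67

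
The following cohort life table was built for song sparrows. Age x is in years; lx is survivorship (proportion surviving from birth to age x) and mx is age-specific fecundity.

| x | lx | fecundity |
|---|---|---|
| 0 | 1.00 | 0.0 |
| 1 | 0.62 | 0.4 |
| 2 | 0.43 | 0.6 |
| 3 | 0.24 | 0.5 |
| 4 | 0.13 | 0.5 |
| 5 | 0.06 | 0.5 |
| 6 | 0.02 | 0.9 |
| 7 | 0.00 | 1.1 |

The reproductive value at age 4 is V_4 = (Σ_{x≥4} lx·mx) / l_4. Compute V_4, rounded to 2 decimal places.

lx·mx for x ≥ 4: 0.065, 0.03, 0.018, 0 → sum = 0.113
V_4 = 0.113 / l_4 = 0.113 / 0.13 = 0.869231… → 0.87

0.87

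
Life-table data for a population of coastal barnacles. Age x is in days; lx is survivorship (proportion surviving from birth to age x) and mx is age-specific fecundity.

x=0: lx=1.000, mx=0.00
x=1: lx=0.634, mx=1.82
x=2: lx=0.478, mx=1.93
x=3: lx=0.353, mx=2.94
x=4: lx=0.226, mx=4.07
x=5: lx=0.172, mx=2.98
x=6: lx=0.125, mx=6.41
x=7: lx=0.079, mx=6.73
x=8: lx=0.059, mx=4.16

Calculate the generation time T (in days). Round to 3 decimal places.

lx·mx: 0, 1.15388, 0.92254, 1.03782, 0.91982, 0.51256, 0.80125, 0.53167, 0.24544 → R0 = 6.12498
x·lx·mx: 0, 1.15388, 1.84508, 3.11346, 3.67928, 2.5628, 4.8075, 3.72169, 1.96352 → Σ = 22.84721
T = 22.84721 / 6.12498 = 3.730169… → 3.730

3.730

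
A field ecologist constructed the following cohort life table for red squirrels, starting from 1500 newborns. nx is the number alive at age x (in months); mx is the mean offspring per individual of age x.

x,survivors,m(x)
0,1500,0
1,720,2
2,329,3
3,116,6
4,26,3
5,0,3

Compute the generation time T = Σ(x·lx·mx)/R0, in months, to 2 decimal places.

lx = nx/n0 = nx/1500: 1, 0.48, 0.21933…, 0.07733…, 0.01733…, 0
lx·mx: 0, 0.96, 0.658…, 0.464…, 0.052…, 0 → R0 = 2.134…
x·lx·mx: 0, 0.96, 1.316…, 1.392…, 0.208…, 0 → Σ = 3.876…
T = 3.876… / 2.134… = 1.816307… → 1.82

1.82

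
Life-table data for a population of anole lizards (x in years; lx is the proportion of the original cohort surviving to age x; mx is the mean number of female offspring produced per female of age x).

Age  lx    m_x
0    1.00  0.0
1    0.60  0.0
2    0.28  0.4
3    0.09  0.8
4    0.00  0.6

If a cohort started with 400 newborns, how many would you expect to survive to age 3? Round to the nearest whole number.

36

Expected survivors = N0 · l_3 = 400 × 0.09 = 36 → 36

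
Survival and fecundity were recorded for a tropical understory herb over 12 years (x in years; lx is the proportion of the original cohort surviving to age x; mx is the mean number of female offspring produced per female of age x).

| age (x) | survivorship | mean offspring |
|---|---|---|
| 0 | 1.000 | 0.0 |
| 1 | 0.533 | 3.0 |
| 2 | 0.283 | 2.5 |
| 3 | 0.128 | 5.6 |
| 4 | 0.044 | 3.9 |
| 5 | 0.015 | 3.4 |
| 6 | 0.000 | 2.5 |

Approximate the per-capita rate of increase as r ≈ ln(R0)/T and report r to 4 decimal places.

R0 = Σ lx·mx = 0 + 1.599 + 0.7075 + 0.7168 + 0.1716 + 0.051 + 0 = 3.2459
Σ x·lx·mx = 6.1058; T = 6.1058/3.2459 = 1.88108…
r ≈ ln(R0)/T = ln(3.2459)/1.88108… = 0.625913… → 0.6259

0.6259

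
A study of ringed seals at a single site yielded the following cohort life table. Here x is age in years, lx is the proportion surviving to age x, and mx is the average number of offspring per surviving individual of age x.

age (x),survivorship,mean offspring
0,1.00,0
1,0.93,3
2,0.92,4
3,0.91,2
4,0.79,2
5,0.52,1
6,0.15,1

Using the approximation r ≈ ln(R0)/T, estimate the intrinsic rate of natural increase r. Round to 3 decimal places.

0.976

R0 = Σ lx·mx = 0 + 2.79 + 3.68 + 1.82 + 1.58 + 0.52 + 0.15 = 10.54
Σ x·lx·mx = 25.43; T = 25.43/10.54 = 2.41271…
r ≈ ln(R0)/T = ln(10.54)/2.41271… = 0.97615… → 0.976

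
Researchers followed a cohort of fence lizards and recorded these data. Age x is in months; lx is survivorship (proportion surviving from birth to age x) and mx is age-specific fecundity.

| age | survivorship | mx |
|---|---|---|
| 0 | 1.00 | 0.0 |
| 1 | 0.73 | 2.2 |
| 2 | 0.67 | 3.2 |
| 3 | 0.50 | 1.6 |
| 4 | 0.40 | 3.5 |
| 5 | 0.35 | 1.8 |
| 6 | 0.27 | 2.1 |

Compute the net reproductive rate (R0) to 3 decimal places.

7.147

lx·mx by age: 0, 1.606, 2.144, 0.8, 1.4, 0.63, 0.567
R0 = Σ lx·mx = 7.147 → 7.147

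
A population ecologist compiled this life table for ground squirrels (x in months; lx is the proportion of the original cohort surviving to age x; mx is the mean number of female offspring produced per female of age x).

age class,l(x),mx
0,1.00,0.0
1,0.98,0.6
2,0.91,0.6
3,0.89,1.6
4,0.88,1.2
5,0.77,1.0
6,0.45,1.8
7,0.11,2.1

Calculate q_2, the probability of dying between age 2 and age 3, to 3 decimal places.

q_2 = (l_2 − l_3) / l_2 = (0.91 − 0.89) / 0.91
     = 0.02 / 0.91 = 0.021978… → 0.022

0.022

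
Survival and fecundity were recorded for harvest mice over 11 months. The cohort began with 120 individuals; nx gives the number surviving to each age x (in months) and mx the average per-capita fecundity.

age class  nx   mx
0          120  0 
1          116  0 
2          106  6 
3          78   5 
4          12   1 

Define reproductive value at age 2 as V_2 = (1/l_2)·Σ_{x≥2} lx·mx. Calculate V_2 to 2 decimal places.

lx = nx/n0 = nx/120: 1, 0.96667…, 0.88333…, 0.65, 0.1
lx·mx for x ≥ 2: 5.3…, 3.25, 0.1 → sum = 8.65…
V_2 = 8.65… / l_2 = 8.65… / 0.883333… = 9.792453… → 9.79

9.79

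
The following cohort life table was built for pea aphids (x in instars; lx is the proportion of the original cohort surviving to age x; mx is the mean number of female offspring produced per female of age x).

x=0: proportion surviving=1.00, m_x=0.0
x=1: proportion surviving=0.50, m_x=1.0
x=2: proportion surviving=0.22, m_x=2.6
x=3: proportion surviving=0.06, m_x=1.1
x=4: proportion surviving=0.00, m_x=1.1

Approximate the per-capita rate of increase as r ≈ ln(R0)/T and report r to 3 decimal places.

0.080

R0 = Σ lx·mx = 0 + 0.5 + 0.572 + 0.066 + 0 = 1.138
Σ x·lx·mx = 1.842; T = 1.842/1.138 = 1.61863…
r ≈ ln(R0)/T = ln(1.138)/1.61863… = 0.07987… → 0.080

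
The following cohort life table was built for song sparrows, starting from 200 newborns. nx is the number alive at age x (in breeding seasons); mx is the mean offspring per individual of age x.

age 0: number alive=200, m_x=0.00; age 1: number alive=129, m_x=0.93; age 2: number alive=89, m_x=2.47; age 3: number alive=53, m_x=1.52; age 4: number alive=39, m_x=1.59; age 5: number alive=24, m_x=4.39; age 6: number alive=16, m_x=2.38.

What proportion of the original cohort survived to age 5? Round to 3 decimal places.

l_5 = n_5/n_0 = 24/200 = 0.12 → 0.120

0.120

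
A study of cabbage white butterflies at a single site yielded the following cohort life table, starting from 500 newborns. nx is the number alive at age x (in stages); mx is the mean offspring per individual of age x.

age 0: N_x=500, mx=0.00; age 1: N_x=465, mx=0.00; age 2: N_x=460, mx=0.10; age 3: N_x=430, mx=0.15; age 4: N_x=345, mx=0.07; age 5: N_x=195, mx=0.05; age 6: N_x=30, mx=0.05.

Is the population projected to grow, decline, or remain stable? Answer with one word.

declining

lx = nx/n0 = nx/500: 1, 0.93, 0.92, 0.86, 0.69, 0.39, 0.06
R0 = Σ lx·mx = 0 + 0 + 0.092 + 0.129 + 0.0483 + 0.0195 + 0.003 = 0.2918
R0 < 1, so the population is declining.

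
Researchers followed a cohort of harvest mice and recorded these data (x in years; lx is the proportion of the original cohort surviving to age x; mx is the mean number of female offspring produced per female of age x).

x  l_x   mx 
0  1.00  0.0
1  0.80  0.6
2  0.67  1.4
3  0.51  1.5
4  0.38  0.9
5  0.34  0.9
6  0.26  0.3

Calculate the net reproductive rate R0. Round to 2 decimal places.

lx·mx by age: 0, 0.48, 0.938, 0.765, 0.342, 0.306, 0.078
R0 = Σ lx·mx = 2.909 → 2.91

2.91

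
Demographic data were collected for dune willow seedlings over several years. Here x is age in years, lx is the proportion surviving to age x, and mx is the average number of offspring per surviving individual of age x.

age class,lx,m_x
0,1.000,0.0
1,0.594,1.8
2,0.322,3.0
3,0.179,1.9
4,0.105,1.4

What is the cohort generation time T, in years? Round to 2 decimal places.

1.83

lx·mx: 0, 1.0692, 0.966, 0.3401, 0.147 → R0 = 2.5223
x·lx·mx: 0, 1.0692, 1.932, 1.0203, 0.588 → Σ = 4.6095
T = 4.6095 / 2.5223 = 1.827499… → 1.83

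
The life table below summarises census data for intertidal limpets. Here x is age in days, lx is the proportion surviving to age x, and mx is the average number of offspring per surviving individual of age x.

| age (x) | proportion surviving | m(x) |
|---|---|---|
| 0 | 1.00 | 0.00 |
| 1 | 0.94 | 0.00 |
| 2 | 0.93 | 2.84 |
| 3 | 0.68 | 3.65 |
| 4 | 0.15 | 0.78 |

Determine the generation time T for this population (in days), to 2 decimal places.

lx·mx: 0, 0, 2.6412, 2.482, 0.117 → R0 = 5.2402
x·lx·mx: 0, 0, 5.2824, 7.446, 0.468 → Σ = 13.1964
T = 13.1964 / 5.2402 = 2.518301… → 2.52

2.52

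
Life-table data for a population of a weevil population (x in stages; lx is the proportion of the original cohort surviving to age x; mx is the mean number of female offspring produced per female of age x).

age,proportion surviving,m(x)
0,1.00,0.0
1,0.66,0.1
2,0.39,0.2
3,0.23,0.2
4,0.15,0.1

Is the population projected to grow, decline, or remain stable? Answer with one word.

R0 = Σ lx·mx = 0 + 0.066 + 0.078 + 0.046 + 0.015 = 0.205
R0 < 1, so the population is declining.

declining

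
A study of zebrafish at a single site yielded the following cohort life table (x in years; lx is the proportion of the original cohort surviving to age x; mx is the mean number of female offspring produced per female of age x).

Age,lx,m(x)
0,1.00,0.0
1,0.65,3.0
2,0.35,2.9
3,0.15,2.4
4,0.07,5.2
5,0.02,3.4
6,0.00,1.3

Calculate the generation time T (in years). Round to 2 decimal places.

1.82

lx·mx: 0, 1.95, 1.015, 0.36, 0.364, 0.068, 0 → R0 = 3.757
x·lx·mx: 0, 1.95, 2.03, 1.08, 1.456, 0.34, 0 → Σ = 6.856
T = 6.856 / 3.757 = 1.82486… → 1.82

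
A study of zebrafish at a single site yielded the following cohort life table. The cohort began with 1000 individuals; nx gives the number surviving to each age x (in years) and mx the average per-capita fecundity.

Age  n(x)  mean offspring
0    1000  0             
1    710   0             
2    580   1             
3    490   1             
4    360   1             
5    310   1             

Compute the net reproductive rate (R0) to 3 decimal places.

1.740

lx = nx/n0 = nx/1000: 1, 0.71, 0.58, 0.49, 0.36, 0.31
lx·mx by age: 0, 0, 0.58, 0.49, 0.36, 0.31
R0 = Σ lx·mx = 1.74 → 1.740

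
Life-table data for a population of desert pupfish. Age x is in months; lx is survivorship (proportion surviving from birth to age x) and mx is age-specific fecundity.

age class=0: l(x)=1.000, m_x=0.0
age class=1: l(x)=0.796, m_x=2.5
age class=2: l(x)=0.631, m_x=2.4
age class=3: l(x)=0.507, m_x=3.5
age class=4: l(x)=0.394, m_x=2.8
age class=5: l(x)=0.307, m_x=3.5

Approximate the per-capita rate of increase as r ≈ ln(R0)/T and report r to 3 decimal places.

R0 = Σ lx·mx = 0 + 1.99 + 1.5144 + 1.7745 + 1.1032 + 1.0745 = 7.4566
Σ x·lx·mx = 20.1276; T = 20.1276/7.4566 = 2.6993…
r ≈ ln(R0)/T = ln(7.4566)/2.6993… = 0.7443… → 0.744

0.744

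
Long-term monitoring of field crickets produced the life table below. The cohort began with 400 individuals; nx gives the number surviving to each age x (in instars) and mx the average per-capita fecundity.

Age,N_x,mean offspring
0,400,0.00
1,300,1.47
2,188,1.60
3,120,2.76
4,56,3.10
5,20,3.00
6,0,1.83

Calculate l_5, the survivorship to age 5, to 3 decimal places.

l_5 = n_5/n_0 = 20/400 = 0.05 → 0.050

0.050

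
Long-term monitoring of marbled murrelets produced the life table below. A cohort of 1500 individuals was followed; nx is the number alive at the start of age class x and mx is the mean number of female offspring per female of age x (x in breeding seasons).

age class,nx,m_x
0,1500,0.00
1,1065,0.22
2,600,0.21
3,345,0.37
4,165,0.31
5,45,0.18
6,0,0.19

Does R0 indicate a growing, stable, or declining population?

lx = nx/n0 = nx/1500: 1, 0.71, 0.4, 0.23, 0.11, 0.03, 0
R0 = Σ lx·mx = 0 + 0.1562 + 0.084 + 0.0851 + 0.0341 + 0.0054 + 0 = 0.3648
R0 < 1, so the population is declining.

declining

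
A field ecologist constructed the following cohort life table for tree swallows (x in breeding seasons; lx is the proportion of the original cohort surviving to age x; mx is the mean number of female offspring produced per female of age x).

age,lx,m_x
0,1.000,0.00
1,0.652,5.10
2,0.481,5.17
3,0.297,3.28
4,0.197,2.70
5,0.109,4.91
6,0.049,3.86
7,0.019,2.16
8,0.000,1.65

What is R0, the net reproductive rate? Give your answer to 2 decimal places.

lx·mx by age: 0, 3.3252, 2.48677, 0.97416, 0.5319, 0.53519, 0.18914, 0.04104, 0
R0 = Σ lx·mx = 8.0834 → 8.08

8.08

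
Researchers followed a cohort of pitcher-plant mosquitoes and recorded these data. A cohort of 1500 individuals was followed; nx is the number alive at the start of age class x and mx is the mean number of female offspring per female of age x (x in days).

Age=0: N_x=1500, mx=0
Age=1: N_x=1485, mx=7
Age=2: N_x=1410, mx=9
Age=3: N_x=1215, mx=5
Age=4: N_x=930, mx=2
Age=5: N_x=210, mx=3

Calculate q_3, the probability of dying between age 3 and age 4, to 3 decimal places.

0.235

lx = nx/n0 = nx/1500: 1, 0.99, 0.94, 0.81, 0.62, 0.14
q_3 = (l_3 − l_4) / l_3 = (0.81 − 0.62) / 0.81
     = 0.19 / 0.81 = 0.234568… → 0.235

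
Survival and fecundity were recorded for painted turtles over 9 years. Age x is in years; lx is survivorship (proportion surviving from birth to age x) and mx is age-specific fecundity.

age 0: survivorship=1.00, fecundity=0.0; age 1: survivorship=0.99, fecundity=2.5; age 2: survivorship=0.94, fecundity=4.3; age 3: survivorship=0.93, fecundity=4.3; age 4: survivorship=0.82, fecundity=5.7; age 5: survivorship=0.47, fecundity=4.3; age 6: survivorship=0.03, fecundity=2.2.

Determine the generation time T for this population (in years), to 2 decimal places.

3.00

lx·mx: 0, 2.475, 4.042, 3.999, 4.674, 2.021, 0.066 → R0 = 17.277
x·lx·mx: 0, 2.475, 8.084, 11.997, 18.696, 10.105, 0.396 → Σ = 51.753
T = 51.753 / 17.277 = 2.995485… → 3.00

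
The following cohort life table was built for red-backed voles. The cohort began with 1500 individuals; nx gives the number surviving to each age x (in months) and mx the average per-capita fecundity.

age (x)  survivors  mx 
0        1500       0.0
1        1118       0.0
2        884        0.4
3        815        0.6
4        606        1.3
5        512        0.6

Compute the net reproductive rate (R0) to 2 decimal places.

1.29

lx = nx/n0 = nx/1500: 1, 0.74533…, 0.58933…, 0.54333…, 0.404, 0.34133…
lx·mx by age: 0, 0, 0.235733…, 0.326…, 0.5252, 0.2048…
R0 = Σ lx·mx = 1.291733… → 1.29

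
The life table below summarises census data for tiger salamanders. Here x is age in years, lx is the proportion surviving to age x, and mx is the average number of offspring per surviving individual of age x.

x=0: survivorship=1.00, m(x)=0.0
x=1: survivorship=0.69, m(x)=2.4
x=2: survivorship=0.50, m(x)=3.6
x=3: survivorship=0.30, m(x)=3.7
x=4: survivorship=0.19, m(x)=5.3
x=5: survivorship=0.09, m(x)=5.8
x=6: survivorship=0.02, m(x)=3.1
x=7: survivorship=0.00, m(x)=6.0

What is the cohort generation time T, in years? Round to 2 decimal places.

lx·mx: 0, 1.656, 1.8, 1.11, 1.007, 0.522, 0.062, 0 → R0 = 6.157
x·lx·mx: 0, 1.656, 3.6, 3.33, 4.028, 2.61, 0.372, 0 → Σ = 15.596
T = 15.596 / 6.157 = 2.533052… → 2.53

2.53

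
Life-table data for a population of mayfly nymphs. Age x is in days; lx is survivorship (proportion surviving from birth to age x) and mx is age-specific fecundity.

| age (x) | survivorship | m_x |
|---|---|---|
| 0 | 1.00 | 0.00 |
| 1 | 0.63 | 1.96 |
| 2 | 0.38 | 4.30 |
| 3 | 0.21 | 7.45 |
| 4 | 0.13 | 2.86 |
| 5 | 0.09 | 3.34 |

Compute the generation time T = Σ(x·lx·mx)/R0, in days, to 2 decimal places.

lx·mx: 0, 1.2348, 1.634, 1.5645, 0.3718, 0.3006 → R0 = 5.1057
x·lx·mx: 0, 1.2348, 3.268, 4.6935, 1.4872, 1.503 → Σ = 12.1865
T = 12.1865 / 5.1057 = 2.386842… → 2.39

2.39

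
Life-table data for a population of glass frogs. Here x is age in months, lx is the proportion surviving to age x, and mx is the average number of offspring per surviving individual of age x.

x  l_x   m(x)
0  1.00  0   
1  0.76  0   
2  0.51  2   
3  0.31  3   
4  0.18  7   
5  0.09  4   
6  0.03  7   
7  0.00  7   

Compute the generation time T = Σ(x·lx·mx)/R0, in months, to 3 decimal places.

lx·mx: 0, 0, 1.02, 0.93, 1.26, 0.36, 0.21, 0 → R0 = 3.78
x·lx·mx: 0, 0, 2.04, 2.79, 5.04, 1.8, 1.26, 0 → Σ = 12.93
T = 12.93 / 3.78 = 3.420635… → 3.421

3.421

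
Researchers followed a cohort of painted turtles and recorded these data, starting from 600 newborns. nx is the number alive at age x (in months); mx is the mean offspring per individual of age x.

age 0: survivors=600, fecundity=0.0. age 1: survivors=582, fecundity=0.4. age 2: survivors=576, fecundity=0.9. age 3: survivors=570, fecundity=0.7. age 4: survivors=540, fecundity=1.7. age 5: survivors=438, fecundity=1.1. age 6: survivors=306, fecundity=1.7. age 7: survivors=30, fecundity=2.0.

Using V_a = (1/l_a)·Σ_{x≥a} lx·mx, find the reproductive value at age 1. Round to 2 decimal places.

lx = nx/n0 = nx/600: 1, 0.97, 0.96, 0.95, 0.9, 0.73, 0.51, 0.05
lx·mx for x ≥ 1: 0.388, 0.864, 0.665, 1.53, 0.803, 0.867, 0.1 → sum = 5.217
V_1 = 5.217 / l_1 = 5.217 / 0.97 = 5.378351… → 5.38

5.38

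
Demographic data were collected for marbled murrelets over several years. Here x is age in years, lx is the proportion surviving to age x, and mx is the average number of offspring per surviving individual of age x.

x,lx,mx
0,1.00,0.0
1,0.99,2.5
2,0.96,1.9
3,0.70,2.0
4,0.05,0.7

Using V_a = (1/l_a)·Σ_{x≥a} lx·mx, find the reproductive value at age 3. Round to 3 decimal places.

2.050

lx·mx for x ≥ 3: 1.4, 0.035 → sum = 1.435
V_3 = 1.435 / l_3 = 1.435 / 0.7 = 2.05 → 2.050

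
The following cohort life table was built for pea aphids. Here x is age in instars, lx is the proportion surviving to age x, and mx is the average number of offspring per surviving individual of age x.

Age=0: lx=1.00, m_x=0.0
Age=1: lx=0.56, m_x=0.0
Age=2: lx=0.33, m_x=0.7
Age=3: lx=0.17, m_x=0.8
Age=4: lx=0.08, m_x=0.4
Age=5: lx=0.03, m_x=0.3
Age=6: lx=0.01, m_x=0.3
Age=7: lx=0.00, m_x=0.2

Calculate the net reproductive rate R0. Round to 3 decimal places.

0.411

lx·mx by age: 0, 0, 0.231, 0.136, 0.032, 0.009, 0.003, 0
R0 = Σ lx·mx = 0.411 → 0.411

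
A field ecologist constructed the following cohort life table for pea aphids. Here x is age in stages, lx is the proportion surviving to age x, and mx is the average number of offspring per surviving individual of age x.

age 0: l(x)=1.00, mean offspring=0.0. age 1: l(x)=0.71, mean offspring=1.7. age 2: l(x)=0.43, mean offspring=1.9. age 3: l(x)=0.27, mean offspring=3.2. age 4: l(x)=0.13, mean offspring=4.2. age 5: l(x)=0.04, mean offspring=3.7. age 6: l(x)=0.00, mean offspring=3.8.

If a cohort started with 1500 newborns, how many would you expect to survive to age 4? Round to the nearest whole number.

195

Expected survivors = N0 · l_4 = 1500 × 0.13 = 195 → 195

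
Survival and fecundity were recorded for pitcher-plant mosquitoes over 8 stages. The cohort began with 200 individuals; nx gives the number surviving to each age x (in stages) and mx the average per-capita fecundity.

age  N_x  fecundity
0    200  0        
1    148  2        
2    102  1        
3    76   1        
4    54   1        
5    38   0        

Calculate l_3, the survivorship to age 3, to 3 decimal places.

l_3 = n_3/n_0 = 76/200 = 0.38 → 0.380

0.380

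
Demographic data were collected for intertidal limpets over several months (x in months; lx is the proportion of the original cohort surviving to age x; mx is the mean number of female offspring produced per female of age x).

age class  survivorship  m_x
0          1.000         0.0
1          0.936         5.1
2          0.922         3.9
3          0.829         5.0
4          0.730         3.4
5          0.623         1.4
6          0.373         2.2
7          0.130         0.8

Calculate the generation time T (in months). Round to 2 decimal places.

lx·mx: 0, 4.7736, 3.5958, 4.145, 2.482, 0.8722, 0.8206, 0.104 → R0 = 16.7932
x·lx·mx: 0, 4.7736, 7.1916, 12.435, 9.928, 4.361, 4.9236, 0.728 → Σ = 44.3408
T = 44.3408 / 16.7932 = 2.640402… → 2.64

2.64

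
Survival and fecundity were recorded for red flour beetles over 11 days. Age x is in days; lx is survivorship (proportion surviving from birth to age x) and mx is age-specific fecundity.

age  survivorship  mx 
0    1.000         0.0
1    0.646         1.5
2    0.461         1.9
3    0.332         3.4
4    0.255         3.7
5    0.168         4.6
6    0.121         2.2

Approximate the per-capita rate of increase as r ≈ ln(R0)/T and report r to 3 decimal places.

R0 = Σ lx·mx = 0 + 0.969 + 0.8759 + 1.1288 + 0.9435 + 0.7728 + 0.2662 = 4.9562
Σ x·lx·mx = 15.3424; T = 15.3424/4.9562 = 3.0956…
r ≈ ln(R0)/T = ln(4.9562)/3.0956… = 0.51707… → 0.517

0.517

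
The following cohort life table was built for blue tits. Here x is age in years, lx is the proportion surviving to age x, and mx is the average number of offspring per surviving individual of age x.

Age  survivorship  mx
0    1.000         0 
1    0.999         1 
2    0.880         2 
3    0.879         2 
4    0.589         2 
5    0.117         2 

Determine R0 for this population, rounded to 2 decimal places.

lx·mx by age: 0, 0.999, 1.76, 1.758, 1.178, 0.234
R0 = Σ lx·mx = 5.929 → 5.93

5.93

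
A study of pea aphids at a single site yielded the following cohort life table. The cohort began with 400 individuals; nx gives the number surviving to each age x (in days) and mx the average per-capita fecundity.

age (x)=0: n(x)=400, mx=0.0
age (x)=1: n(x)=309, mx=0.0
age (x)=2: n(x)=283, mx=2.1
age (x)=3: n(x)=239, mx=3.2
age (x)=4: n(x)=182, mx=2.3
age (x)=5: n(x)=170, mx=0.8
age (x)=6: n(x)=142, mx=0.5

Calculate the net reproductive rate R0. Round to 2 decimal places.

lx = nx/n0 = nx/400: 1, 0.7725, 0.7075, 0.5975, 0.455, 0.425, 0.355
lx·mx by age: 0, 0, 1.48575, 1.912, 1.0465, 0.34, 0.1775
R0 = Σ lx·mx = 4.96175 → 4.96

4.96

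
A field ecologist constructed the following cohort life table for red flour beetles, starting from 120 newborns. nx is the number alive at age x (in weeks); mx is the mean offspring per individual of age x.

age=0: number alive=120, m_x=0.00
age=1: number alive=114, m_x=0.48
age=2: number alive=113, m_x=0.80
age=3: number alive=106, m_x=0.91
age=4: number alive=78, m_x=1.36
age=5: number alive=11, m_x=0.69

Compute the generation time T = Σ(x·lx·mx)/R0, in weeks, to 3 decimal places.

lx = nx/n0 = nx/120: 1, 0.95, 0.94167…, 0.88333…, 0.65, 0.09167…
lx·mx: 0, 0.456, 0.753333…, 0.803833…, 0.884, 0.06325… → R0 = 2.960417…
x·lx·mx: 0, 0.456, 1.506667…, 2.4115…, 3.536, 0.31625… → Σ = 8.226417…
T = 8.226417… / 2.960417… = 2.778804… → 2.779

2.779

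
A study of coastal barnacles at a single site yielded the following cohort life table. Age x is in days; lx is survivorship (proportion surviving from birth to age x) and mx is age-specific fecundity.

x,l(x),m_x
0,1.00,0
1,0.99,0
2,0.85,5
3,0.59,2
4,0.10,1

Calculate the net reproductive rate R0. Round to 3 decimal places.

5.530

lx·mx by age: 0, 0, 4.25, 1.18, 0.1
R0 = Σ lx·mx = 5.53 → 5.530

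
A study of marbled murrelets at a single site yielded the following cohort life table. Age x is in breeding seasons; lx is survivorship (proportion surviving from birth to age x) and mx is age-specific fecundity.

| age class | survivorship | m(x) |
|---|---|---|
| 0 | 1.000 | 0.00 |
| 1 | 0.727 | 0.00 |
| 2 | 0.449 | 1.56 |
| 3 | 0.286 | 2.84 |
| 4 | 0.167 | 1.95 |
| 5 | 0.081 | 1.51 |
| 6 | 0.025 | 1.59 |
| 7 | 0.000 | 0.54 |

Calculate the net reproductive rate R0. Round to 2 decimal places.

lx·mx by age: 0, 0, 0.70044, 0.81224, 0.32565, 0.12231, 0.03975, 0
R0 = Σ lx·mx = 2.00039 → 2.00

2.00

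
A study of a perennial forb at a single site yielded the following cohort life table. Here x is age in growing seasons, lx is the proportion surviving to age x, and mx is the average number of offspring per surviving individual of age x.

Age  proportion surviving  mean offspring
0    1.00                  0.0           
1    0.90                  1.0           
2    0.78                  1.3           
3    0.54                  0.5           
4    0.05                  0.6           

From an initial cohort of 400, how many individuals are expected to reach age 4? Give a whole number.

20

Expected survivors = N0 · l_4 = 400 × 0.05 = 20 → 20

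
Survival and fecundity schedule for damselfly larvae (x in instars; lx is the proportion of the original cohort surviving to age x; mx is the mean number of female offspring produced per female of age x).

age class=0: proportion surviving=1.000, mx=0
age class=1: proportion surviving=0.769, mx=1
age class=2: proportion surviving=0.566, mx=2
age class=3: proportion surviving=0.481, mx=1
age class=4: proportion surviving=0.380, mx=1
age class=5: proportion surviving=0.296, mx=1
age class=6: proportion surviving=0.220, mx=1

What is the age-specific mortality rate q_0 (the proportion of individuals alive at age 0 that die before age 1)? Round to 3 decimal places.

q_0 = (l_0 − l_1) / l_0 = (1 − 0.769) / 1
     = 0.231 / 1 = 0.231 → 0.231

0.231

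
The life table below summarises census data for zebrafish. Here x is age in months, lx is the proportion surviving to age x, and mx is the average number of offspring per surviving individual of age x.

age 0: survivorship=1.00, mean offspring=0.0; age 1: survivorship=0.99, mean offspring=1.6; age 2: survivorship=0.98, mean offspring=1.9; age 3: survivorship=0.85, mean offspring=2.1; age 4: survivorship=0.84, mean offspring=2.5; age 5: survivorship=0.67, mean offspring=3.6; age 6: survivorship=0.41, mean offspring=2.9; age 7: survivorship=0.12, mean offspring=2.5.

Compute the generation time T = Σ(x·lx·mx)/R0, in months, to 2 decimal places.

lx·mx: 0, 1.584, 1.862, 1.785, 2.1, 2.412, 1.189, 0.3 → R0 = 11.232
x·lx·mx: 0, 1.584, 3.724, 5.355, 8.4, 12.06, 7.134, 2.1 → Σ = 40.357
T = 40.357 / 11.232 = 3.593038… → 3.59

3.59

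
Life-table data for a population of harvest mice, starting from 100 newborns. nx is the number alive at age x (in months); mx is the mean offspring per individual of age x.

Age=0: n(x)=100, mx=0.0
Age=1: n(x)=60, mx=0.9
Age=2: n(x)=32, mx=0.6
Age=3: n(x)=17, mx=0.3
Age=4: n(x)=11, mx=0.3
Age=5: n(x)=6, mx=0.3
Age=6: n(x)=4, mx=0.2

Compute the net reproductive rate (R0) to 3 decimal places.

0.842

lx = nx/n0 = nx/100: 1, 0.6, 0.32, 0.17, 0.11, 0.06, 0.04
lx·mx by age: 0, 0.54, 0.192, 0.051, 0.033, 0.018, 0.008
R0 = Σ lx·mx = 0.842 → 0.842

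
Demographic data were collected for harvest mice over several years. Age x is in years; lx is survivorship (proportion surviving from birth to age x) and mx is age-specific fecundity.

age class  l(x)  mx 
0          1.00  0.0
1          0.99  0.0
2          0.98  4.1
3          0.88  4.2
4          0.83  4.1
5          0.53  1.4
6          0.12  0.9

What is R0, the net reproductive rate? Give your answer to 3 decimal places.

11.967

lx·mx by age: 0, 0, 4.018, 3.696, 3.403, 0.742, 0.108
R0 = Σ lx·mx = 11.967 → 11.967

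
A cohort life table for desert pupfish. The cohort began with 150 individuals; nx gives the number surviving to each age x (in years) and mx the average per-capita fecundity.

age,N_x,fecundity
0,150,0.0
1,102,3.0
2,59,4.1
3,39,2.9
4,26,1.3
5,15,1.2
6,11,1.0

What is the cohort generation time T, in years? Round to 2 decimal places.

lx = nx/n0 = nx/150: 1, 0.68, 0.39333…, 0.26, 0.17333…, 0.1, 0.07333…
lx·mx: 0, 2.04, 1.612667…, 0.754, 0.225333…, 0.12, 0.073333… → R0 = 4.825333…
x·lx·mx: 0, 2.04, 3.225333…, 2.262, 0.901333…, 0.6, 0.44… → Σ = 9.468667…
T = 9.468667… / 4.825333… = 1.962282… → 1.96

1.96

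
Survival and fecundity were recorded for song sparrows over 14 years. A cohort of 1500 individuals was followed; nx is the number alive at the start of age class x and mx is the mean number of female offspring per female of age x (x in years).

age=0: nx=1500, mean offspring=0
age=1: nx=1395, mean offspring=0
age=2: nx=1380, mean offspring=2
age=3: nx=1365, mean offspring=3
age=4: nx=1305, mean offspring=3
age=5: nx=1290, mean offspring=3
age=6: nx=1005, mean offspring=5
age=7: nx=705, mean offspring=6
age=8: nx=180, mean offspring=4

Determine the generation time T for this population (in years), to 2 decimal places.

lx = nx/n0 = nx/1500: 1, 0.93, 0.92, 0.91, 0.87, 0.86, 0.67, 0.47, 0.12
lx·mx: 0, 0, 1.84, 2.73, 2.61, 2.58, 3.35, 2.82, 0.48 → R0 = 16.41
x·lx·mx: 0, 0, 3.68, 8.19, 10.44, 12.9, 20.1, 19.74, 3.84 → Σ = 78.89
T = 78.89 / 16.41 = 4.807434… → 4.81

4.81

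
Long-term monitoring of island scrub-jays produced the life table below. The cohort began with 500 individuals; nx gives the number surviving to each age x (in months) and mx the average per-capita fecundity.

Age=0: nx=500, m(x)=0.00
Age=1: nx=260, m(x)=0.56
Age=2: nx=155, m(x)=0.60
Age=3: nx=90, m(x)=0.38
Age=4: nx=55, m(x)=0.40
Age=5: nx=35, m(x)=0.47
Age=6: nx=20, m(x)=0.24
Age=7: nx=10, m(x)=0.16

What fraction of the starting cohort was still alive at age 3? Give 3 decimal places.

0.180

l_3 = n_3/n_0 = 90/500 = 0.18 → 0.180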